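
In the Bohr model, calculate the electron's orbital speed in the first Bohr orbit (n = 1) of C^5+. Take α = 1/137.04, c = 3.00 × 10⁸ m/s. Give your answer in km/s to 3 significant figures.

v_n = Zαc/n = 6 × 0.00730 × 3.00 × 10⁸ / 1
    = 1.31 × 10⁴ km/s

1.31 × 10⁴ km/s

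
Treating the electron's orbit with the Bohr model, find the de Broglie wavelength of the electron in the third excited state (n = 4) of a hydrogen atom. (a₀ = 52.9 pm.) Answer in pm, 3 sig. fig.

1330 pm

The Bohr quantisation condition is nλ = 2πr_n.
r_n = n²a₀/Z = 846 pm
λ = 2πr_n/n = 2π·846/4 = 1330 pm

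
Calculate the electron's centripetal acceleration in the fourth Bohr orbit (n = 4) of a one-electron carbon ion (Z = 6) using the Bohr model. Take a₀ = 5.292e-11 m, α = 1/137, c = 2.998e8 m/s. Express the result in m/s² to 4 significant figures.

r = n²a₀/Z = 1.411e-10 m, v = Zαc/n = 3.282e6 m/s
a = v²/r = (3.282e6)² / 1.411e-10 = 7.635e22 m/s²

7.635e22 m/s²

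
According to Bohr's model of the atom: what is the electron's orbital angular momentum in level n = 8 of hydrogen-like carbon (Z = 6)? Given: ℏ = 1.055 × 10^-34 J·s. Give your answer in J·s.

L_n = nℏ = 8 × 1.055 × 10^-34 = 8.440 × 10^-34 J·s

8.440 × 10^-34 J·s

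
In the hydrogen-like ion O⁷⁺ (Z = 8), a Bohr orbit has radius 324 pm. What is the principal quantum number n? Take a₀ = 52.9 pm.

r_n = n²a₀/Z ⇒ n² = rZ/a₀ = 324 × 8 / 52.9 ≈ 49.00
n = 7

7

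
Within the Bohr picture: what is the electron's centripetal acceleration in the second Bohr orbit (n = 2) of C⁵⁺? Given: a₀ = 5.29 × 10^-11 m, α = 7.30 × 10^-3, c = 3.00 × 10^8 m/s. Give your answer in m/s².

r = n²a₀/Z = 3.53 × 10^-11 m, v = Zαc/n = 6.57 × 10^6 m/s
a = v²/r = (6.57 × 10^6)² / 3.53 × 10^-11 = 1.22 × 10^24 m/s²

1.22 × 10^24 m/s²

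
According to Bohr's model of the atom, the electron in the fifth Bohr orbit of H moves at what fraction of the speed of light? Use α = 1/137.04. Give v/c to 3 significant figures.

0.00146

v_n = Zαc/n, so v/c = Zα/n = 1 × 0.00730 / 5 = 0.00146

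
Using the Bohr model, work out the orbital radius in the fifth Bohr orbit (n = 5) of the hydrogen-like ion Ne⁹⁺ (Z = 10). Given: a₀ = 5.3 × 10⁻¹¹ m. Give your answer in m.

1.3 × 10⁻¹⁰ m

r_n = n²a₀/Z = 5² × 5.3 × 10⁻¹¹ / 10
    = 25 × 5.3 × 10⁻¹¹ / 10 = 1.3 × 10⁻¹⁰ m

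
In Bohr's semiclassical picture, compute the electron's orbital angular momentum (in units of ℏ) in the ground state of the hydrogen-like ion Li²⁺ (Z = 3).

L_n = nℏ, so L/ℏ = n = 1.

1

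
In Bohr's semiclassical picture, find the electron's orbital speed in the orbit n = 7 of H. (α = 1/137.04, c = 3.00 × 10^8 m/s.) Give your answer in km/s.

v_n = Zαc/n = 1 × 0.00730 × 3.00 × 10^8 / 7
    = 313 km/s

313 km/s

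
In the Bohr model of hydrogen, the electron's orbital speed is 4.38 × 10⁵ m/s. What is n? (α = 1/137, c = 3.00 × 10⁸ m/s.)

5

v_n = Zαc/n ⇒ n = Zαc/v = 1 × 0.00730 × 3.00 × 10⁸ / 4.38 × 10⁵ ≈ 5.00
n = 5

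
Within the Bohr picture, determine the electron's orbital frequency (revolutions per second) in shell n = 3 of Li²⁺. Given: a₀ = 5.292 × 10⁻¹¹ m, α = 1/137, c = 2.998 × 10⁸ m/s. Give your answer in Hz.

r = n²a₀/Z = 1.588 × 10⁻¹⁰ m, v = Zαc/n = 2.188 × 10⁶ m/s
f = v/(2πr) = 2.194 × 10¹⁵ Hz

2.194 × 10¹⁵ Hz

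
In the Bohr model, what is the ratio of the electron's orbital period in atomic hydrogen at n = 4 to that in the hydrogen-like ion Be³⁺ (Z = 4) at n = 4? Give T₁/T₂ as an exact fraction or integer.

T ∝ Z^-2 · n^3
T₁/T₂ = (1/4)^-2 · (4/4)^3 = 16

16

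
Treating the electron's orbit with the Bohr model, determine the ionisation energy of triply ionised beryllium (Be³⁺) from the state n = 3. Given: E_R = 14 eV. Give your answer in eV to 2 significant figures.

E_n = −E_R·Z²/n² = −14 × 4²/3² eV = -25 eV
Ionisation energy = −E_n = 25 eV

25 eV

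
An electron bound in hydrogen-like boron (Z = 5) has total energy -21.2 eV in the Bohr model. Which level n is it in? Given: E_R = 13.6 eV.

4

E_n = −E_R Z²/n² ⇒ n² = E_R Z²/(−E_n) = 13.6 × 5² / 21.2 ≈ 16.04
n = 4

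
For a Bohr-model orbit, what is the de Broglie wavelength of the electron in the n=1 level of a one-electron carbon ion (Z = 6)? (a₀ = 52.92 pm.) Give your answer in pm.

The Bohr quantisation condition is nλ = 2πr_n.
r_n = n²a₀/Z = 8.820 pm
λ = 2πr_n/n = 2π·8.820/1 = 55.42 pm

55.42 pm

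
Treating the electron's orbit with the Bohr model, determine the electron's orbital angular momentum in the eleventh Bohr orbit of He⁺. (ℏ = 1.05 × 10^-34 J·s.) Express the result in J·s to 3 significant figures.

1.16 × 10^-33 J·s

L_n = nℏ = 11 × 1.05 × 10^-34 = 1.16 × 10^-33 J·s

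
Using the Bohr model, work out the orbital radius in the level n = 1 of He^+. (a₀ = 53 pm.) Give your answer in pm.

r_n = n²a₀/Z = 1² × 53 / 2
    = 1 × 53 / 2 = 26 pm

26 pm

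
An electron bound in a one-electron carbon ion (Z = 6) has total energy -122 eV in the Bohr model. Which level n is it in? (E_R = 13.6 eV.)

E_n = −E_R Z²/n² ⇒ n² = E_R Z²/(−E_n) = 13.6 × 6² / 122 ≈ 4.01
n = 2

2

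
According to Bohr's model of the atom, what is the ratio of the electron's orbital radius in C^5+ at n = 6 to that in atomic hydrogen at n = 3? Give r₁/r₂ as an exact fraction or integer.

2/3

r ∝ Z^-1 · n^2
r₁/r₂ = (6/1)^-1 · (6/3)^2 = 2/3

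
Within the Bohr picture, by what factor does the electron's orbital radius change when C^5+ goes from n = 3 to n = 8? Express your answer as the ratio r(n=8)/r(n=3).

64/9

r ∝ Z^-1 · n^2; with Z fixed, r ∝ n^2.
r(n=8)/r(n=3) = (8/3)^2 = 64/9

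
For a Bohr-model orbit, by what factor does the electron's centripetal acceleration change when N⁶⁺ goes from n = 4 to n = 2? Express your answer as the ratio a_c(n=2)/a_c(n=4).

16

a_c ∝ Z^3 · n^-4; with Z fixed, a_c ∝ n^-4.
a_c(n=2)/a_c(n=4) = (2/4)^-4 = 16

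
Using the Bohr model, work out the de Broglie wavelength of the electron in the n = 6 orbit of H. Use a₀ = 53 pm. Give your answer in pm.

2000 pm

The Bohr quantisation condition is nλ = 2πr_n.
r_n = n²a₀/Z = 1900 pm
λ = 2πr_n/n = 2π·1900/6 = 2000 pm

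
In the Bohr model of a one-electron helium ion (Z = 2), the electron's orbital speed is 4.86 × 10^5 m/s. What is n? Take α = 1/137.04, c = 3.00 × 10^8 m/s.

9

v_n = Zαc/n ⇒ n = Zαc/v = 2 × 0.00730 × 3.00 × 10^8 / 4.86 × 10^5 ≈ 9.01
n = 9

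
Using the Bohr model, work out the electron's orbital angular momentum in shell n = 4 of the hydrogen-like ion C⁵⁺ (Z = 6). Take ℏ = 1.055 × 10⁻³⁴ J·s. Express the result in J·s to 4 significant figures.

4.220 × 10⁻³⁴ J·s

L_n = nℏ = 4 × 1.055 × 10⁻³⁴ = 4.220 × 10⁻³⁴ J·s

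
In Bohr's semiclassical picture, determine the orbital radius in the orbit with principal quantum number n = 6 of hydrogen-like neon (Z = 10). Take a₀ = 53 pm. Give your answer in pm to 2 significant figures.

190 pm

r_n = n²a₀/Z = 6² × 53 / 10
    = 36 × 53 / 10 = 190 pm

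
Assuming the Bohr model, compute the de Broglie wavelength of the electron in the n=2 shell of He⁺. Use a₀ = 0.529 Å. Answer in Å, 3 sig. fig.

3.32 Å

The Bohr quantisation condition is nλ = 2πr_n.
r_n = n²a₀/Z = 1.06 Å
λ = 2πr_n/n = 2π·1.06/2 = 3.32 Å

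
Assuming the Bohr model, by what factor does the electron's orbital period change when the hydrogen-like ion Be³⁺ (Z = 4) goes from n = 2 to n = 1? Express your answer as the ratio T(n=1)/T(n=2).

T ∝ Z^-2 · n^3; with Z fixed, T ∝ n^3.
T(n=1)/T(n=2) = (1/2)^3 = 1/8

1/8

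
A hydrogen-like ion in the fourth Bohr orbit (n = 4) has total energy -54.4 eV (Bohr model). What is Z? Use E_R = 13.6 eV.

E_n = −E_R Z²/n² ⇒ Z² = −E_n n²/E_R = 54.4 × 4² / 13.6 ≈ 64.00
Z = 8

8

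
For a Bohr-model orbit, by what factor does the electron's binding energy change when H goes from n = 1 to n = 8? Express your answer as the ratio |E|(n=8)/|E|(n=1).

|E| ∝ Z^2 · n^-2; with Z fixed, |E| ∝ n^-2.
|E|(n=8)/|E|(n=1) = (8/1)^-2 = 1/64

1/64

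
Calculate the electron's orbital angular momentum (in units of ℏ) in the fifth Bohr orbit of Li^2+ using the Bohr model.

5

L_n = nℏ, so L/ℏ = n = 5.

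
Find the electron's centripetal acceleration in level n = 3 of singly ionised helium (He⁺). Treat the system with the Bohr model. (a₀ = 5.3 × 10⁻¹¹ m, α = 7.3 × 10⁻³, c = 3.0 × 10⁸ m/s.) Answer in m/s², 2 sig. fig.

8.9 × 10²¹ m/s²

r = n²a₀/Z = 2.4 × 10⁻¹⁰ m, v = Zαc/n = 1.5 × 10⁶ m/s
a = v²/r = (1.5 × 10⁶)² / 2.4 × 10⁻¹⁰ = 8.9 × 10²¹ m/s²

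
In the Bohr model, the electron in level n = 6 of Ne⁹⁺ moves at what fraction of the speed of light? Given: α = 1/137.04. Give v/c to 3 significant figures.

0.0122

v_n = Zαc/n, so v/c = Zα/n = 10 × 0.00730 / 6 = 0.0122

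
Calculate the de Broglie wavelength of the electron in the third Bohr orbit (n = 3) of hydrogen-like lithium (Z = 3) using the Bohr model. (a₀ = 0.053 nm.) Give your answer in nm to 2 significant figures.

0.33 nm

The Bohr quantisation condition is nλ = 2πr_n.
r_n = n²a₀/Z = 0.16 nm
λ = 2πr_n/n = 2π·0.16/3 = 0.33 nm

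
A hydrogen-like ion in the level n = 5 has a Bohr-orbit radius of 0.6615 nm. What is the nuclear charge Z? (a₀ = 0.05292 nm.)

r_n = n²a₀/Z ⇒ Z = n²a₀/r = 5² × 0.05292 / 0.6615 ≈ 2.00
Z = 2

2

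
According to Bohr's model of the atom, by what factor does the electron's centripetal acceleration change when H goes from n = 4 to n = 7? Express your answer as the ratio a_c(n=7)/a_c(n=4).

256/2401

a_c ∝ Z^3 · n^-4; with Z fixed, a_c ∝ n^-4.
a_c(n=7)/a_c(n=4) = (7/4)^-4 = 256/2401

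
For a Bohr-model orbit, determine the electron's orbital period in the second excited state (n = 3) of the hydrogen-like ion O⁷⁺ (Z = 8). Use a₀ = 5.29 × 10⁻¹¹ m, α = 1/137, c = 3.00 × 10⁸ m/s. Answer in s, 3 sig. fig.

6.40 × 10⁻¹⁷ s

r = n²a₀/Z = 3²·5.29 × 10⁻¹¹/8 = 5.95 × 10⁻¹¹ m
v = Zαc/n = 8·0.00730·3.00 × 10⁸/3 = 5.84 × 10⁶ m/s
T = 2πr/v = 6.40 × 10⁻¹⁷ s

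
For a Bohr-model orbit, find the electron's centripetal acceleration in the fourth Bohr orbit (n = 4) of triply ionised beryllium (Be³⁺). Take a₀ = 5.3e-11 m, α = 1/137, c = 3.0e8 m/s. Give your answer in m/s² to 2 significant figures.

r = n²a₀/Z = 2.1e-10 m, v = Zαc/n = 2.2e6 m/s
a = v²/r = (2.2e6)² / 2.1e-10 = 2.3e22 m/s²

2.3e22 m/s²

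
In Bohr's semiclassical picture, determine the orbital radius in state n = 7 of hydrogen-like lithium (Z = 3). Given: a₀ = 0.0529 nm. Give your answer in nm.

0.864 nm

r_n = n²a₀/Z = 7² × 0.0529 / 3
    = 49 × 0.0529 / 3 = 0.864 nm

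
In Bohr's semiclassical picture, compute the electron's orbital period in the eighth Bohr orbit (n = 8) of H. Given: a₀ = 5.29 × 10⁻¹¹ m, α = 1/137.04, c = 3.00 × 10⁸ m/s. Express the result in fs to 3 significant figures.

r = n²a₀/Z = 8²·5.29 × 10⁻¹¹/1 = 3.39 × 10⁻⁹ m
v = Zαc/n = 1·0.00730·3.00 × 10⁸/8 = 2.74 × 10⁵ m/s
T = 2πr/v = 7.77 × 10⁻¹⁴ s = 77.7 fs

77.7 fs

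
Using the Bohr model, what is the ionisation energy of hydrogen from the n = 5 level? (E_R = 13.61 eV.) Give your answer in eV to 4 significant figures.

E_n = −E_R·Z²/n² = −13.61 × 1²/5² eV = -0.5444 eV
Ionisation energy = −E_n = 0.5444 eV

0.5444 eV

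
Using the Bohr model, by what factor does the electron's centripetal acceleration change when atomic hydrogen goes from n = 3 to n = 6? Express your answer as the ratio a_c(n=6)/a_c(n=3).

a_c ∝ Z^3 · n^-4; with Z fixed, a_c ∝ n^-4.
a_c(n=6)/a_c(n=3) = (6/3)^-4 = 1/16

1/16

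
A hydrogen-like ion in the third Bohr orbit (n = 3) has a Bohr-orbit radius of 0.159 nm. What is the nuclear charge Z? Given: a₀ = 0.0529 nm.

r_n = n²a₀/Z ⇒ Z = n²a₀/r = 3² × 0.0529 / 0.159 ≈ 2.99
Z = 3

3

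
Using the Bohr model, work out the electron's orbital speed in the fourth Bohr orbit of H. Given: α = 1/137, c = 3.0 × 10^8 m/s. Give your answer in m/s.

5.5 × 10^5 m/s

v_n = Zαc/n = 1 × 0.0073 × 3.0 × 10^8 / 4
    = 5.5 × 10^5 m/s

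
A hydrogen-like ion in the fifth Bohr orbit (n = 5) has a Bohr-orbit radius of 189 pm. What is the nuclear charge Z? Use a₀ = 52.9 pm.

r_n = n²a₀/Z ⇒ Z = n²a₀/r = 5² × 52.9 / 189 ≈ 7.00
Z = 7

7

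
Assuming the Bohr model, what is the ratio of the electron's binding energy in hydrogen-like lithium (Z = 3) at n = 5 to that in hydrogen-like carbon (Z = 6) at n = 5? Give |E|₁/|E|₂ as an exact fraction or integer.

1/4

|E| ∝ Z^2 · n^-2
|E|₁/|E|₂ = (3/6)^2 · (5/5)^-2 = 1/4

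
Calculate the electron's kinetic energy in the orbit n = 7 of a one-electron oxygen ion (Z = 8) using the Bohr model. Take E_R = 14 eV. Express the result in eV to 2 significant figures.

18 eV

For a Coulomb orbit the virial theorem gives K = −E_n.
E_n = −E_R·Z²/n², so K = E_R·Z²/n² = 14 × 8²/7² = 18 eV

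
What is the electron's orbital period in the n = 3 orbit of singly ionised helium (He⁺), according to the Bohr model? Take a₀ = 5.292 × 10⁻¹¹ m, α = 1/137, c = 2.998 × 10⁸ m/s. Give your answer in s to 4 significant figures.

r = n²a₀/Z = 3²·5.292 × 10⁻¹¹/2 = 2.381 × 10⁻¹⁰ m
v = Zαc/n = 2·0.007299·2.998 × 10⁸/3 = 1.459 × 10⁶ m/s
T = 2πr/v = 1.026 × 10⁻¹⁵ s

1.026 × 10⁻¹⁵ s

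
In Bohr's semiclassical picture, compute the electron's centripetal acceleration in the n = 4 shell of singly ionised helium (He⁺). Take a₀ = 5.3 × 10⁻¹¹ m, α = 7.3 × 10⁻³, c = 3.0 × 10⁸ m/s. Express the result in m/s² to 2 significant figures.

r = n²a₀/Z = 4.2 × 10⁻¹⁰ m, v = Zαc/n = 1.1 × 10⁶ m/s
a = v²/r = (1.1 × 10⁶)² / 4.2 × 10⁻¹⁰ = 2.8 × 10²¹ m/s²

2.8 × 10²¹ m/s²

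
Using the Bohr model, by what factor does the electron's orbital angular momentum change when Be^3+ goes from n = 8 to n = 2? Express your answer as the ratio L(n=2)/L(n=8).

1/4

L = nℏ depends only on n, so L ∝ n.
L(n=2)/L(n=8) = (2/8)^1 = 1/4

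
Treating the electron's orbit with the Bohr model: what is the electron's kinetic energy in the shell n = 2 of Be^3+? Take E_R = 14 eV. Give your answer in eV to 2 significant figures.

56 eV

For a Coulomb orbit the virial theorem gives K = −E_n.
E_n = −E_R·Z²/n², so K = E_R·Z²/n² = 14 × 4²/2² = 56 eV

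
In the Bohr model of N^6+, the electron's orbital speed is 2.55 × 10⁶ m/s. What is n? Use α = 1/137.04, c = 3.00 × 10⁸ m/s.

v_n = Zαc/n ⇒ n = Zαc/v = 7 × 0.00730 × 3.00 × 10⁸ / 2.55 × 10⁶ ≈ 6.01
n = 6

6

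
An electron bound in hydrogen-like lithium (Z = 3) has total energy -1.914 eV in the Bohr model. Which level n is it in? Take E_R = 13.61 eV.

E_n = −E_R Z²/n² ⇒ n² = E_R Z²/(−E_n) = 13.61 × 3² / 1.914 ≈ 64.00
n = 8

8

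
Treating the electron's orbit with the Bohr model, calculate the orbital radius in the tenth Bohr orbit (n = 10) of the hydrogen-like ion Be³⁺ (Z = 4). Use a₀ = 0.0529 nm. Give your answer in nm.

1.32 nm

r_n = n²a₀/Z = 10² × 0.0529 / 4
    = 100 × 0.0529 / 4 = 1.32 nm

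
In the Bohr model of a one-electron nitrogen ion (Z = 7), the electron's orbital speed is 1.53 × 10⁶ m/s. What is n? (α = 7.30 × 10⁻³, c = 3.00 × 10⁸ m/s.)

v_n = Zαc/n ⇒ n = Zαc/v = 7 × 0.00730 × 3.00 × 10⁸ / 1.53 × 10⁶ ≈ 10.02
n = 10

10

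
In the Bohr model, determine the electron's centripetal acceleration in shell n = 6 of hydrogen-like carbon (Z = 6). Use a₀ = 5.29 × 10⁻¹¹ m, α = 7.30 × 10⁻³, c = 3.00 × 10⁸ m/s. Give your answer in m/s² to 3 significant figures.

r = n²a₀/Z = 3.17 × 10⁻¹⁰ m, v = Zαc/n = 2.19 × 10⁶ m/s
a = v²/r = (2.19 × 10⁶)² / 3.17 × 10⁻¹⁰ = 1.51 × 10²² m/s²

1.51 × 10²² m/s²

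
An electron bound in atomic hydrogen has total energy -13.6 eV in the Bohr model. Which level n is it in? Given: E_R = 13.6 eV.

1

E_n = −E_R Z²/n² ⇒ n² = E_R Z²/(−E_n) = 13.6 × 1² / 13.6 ≈ 1.00
n = 1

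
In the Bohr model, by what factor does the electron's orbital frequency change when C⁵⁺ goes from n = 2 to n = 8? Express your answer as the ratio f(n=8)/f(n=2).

1/64

f ∝ Z^2 · n^-3; with Z fixed, f ∝ n^-3.
f(n=8)/f(n=2) = (8/2)^-3 = 1/64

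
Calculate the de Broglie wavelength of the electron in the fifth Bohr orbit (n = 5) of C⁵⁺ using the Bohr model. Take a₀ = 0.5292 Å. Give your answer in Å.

2.771 Å

The Bohr quantisation condition is nλ = 2πr_n.
r_n = n²a₀/Z = 2.205 Å
λ = 2πr_n/n = 2π·2.205/5 = 2.771 Å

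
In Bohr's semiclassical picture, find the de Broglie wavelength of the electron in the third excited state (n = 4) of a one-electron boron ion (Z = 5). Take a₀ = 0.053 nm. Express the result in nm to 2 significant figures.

The Bohr quantisation condition is nλ = 2πr_n.
r_n = n²a₀/Z = 0.17 nm
λ = 2πr_n/n = 2π·0.17/4 = 0.27 nm

0.27 nm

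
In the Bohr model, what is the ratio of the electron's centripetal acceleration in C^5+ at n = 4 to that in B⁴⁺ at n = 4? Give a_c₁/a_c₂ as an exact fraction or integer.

a_c ∝ Z^3 · n^-4
a_c₁/a_c₂ = (6/5)^3 · (4/4)^-4 = 216/125

216/125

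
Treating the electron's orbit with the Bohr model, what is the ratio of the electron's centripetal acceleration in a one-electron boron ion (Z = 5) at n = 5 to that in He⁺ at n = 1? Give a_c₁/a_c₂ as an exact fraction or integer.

1/40

a_c ∝ Z^3 · n^-4
a_c₁/a_c₂ = (5/2)^3 · (5/1)^-4 = 1/40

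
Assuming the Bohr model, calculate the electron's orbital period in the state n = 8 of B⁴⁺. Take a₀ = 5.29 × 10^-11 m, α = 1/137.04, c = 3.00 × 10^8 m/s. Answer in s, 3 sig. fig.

r = n²a₀/Z = 8²·5.29 × 10^-11/5 = 6.77 × 10^-10 m
v = Zαc/n = 5·0.00730·3.00 × 10^8/8 = 1.37 × 10^6 m/s
T = 2πr/v = 3.11 × 10^-15 s

3.11 × 10^-15 s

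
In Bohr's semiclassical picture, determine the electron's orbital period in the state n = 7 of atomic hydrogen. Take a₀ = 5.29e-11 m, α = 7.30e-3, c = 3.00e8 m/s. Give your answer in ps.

r = n²a₀/Z = 7²·5.29e-11/1 = 2.59e-9 m
v = Zαc/n = 1·0.00730·3.00e8/7 = 3.13e5 m/s
T = 2πr/v = 5.21e-14 s = 0.0521 ps

0.0521 ps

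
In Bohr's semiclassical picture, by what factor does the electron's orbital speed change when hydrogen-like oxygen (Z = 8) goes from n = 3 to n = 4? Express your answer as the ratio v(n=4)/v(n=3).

3/4

v ∝ Z^1 · n^-1; with Z fixed, v ∝ n^-1.
v(n=4)/v(n=3) = (4/3)^-1 = 3/4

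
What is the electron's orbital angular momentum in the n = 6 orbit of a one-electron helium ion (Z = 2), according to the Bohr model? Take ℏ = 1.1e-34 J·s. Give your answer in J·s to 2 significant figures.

L_n = nℏ = 6 × 1.1e-34 = 6.6e-34 J·s

6.6e-34 J·s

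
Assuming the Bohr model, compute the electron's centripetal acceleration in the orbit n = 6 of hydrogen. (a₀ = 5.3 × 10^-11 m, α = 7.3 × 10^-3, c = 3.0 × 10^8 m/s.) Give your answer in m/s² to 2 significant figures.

r = n²a₀/Z = 1.9 × 10^-9 m, v = Zαc/n = 3.6 × 10^5 m/s
a = v²/r = (3.6 × 10^5)² / 1.9 × 10^-9 = 7.0 × 10^19 m/s²

7.0 × 10^19 m/s²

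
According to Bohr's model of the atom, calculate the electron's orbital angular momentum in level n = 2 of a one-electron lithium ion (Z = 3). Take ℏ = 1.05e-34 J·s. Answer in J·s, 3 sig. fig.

2.10e-34 J·s

L_n = nℏ = 2 × 1.05e-34 = 2.10e-34 J·s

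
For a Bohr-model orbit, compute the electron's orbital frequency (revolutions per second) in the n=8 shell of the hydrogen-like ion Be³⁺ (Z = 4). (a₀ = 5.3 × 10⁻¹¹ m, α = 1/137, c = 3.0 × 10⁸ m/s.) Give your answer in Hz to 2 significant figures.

2.1 × 10¹⁴ Hz

r = n²a₀/Z = 8.5 × 10⁻¹⁰ m, v = Zαc/n = 1.1 × 10⁶ m/s
f = v/(2πr) = 2.1 × 10¹⁴ Hz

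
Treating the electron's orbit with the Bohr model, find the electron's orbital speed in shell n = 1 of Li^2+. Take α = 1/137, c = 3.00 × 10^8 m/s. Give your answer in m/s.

6.57 × 10^6 m/s

v_n = Zαc/n = 3 × 0.00730 × 3.00 × 10^8 / 1
    = 6.57 × 10^6 m/s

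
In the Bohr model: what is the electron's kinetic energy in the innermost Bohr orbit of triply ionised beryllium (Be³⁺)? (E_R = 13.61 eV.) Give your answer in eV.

217.8 eV

For a Coulomb orbit the virial theorem gives K = −E_n.
E_n = −E_R·Z²/n², so K = E_R·Z²/n² = 13.61 × 4²/1² = 217.8 eV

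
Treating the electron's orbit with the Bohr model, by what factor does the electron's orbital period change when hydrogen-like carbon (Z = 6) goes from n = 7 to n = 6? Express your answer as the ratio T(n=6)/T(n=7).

216/343

T ∝ Z^-2 · n^3; with Z fixed, T ∝ n^3.
T(n=6)/T(n=7) = (6/7)^3 = 216/343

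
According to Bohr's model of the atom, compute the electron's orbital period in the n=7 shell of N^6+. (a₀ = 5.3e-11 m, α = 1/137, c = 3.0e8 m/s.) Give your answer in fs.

r = n²a₀/Z = 7²·5.3e-11/7 = 3.7e-10 m
v = Zαc/n = 7·0.0073·3.0e8/7 = 2.2e6 m/s
T = 2πr/v = 1.1e-15 s = 1.1 fs

1.1 fs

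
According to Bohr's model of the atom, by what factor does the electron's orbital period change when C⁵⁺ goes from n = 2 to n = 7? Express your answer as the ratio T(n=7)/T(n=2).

343/8

T ∝ Z^-2 · n^3; with Z fixed, T ∝ n^3.
T(n=7)/T(n=2) = (7/2)^3 = 343/8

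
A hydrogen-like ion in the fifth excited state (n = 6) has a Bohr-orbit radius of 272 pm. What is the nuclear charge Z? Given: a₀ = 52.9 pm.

7

r_n = n²a₀/Z ⇒ Z = n²a₀/r = 6² × 52.9 / 272 ≈ 7.00
Z = 7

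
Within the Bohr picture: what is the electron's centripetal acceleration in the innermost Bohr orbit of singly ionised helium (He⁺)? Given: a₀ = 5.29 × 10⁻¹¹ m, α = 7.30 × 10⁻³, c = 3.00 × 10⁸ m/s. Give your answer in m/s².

7.25 × 10²³ m/s²

r = n²a₀/Z = 2.65 × 10⁻¹¹ m, v = Zαc/n = 4.38 × 10⁶ m/s
a = v²/r = (4.38 × 10⁶)² / 2.65 × 10⁻¹¹ = 7.25 × 10²³ m/s²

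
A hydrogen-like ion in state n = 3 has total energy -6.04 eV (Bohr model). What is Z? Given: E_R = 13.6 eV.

E_n = −E_R Z²/n² ⇒ Z² = −E_n n²/E_R = 6.04 × 3² / 13.6 ≈ 4.00
Z = 2

2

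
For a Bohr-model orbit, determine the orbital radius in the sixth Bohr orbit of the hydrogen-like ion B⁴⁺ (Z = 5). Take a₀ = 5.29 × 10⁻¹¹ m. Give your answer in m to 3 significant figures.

3.81 × 10⁻¹⁰ m

r_n = n²a₀/Z = 6² × 5.29 × 10⁻¹¹ / 5
    = 36 × 5.29 × 10⁻¹¹ / 5 = 3.81 × 10⁻¹⁰ m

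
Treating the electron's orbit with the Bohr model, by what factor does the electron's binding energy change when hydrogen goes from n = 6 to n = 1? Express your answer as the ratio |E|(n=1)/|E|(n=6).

|E| ∝ Z^2 · n^-2; with Z fixed, |E| ∝ n^-2.
|E|(n=1)/|E|(n=6) = (1/6)^-2 = 36

36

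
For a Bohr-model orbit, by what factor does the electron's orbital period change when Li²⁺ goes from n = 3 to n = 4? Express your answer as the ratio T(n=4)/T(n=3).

64/27

T ∝ Z^-2 · n^3; with Z fixed, T ∝ n^3.
T(n=4)/T(n=3) = (4/3)^3 = 64/27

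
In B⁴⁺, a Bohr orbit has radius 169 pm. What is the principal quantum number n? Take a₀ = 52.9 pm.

4

r_n = n²a₀/Z ⇒ n² = rZ/a₀ = 169 × 5 / 52.9 ≈ 15.97
n = 4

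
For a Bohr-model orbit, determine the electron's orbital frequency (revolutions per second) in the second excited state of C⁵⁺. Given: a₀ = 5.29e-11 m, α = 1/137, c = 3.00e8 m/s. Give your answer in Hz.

r = n²a₀/Z = 7.94e-11 m, v = Zαc/n = 4.38e6 m/s
f = v/(2πr) = 8.78e15 Hz

8.78e15 Hz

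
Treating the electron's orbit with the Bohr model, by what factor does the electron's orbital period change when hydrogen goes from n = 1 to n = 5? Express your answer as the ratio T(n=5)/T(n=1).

T ∝ Z^-2 · n^3; with Z fixed, T ∝ n^3.
T(n=5)/T(n=1) = (5/1)^3 = 125

125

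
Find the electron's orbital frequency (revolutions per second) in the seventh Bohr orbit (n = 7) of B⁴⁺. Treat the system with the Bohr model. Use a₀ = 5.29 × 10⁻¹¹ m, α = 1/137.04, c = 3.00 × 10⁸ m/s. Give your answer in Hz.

4.80 × 10¹⁴ Hz

r = n²a₀/Z = 5.18 × 10⁻¹⁰ m, v = Zαc/n = 1.56 × 10⁶ m/s
f = v/(2πr) = 4.80 × 10¹⁴ Hz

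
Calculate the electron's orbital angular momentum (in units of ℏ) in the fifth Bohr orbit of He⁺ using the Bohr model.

L_n = nℏ, so L/ℏ = n = 5.

5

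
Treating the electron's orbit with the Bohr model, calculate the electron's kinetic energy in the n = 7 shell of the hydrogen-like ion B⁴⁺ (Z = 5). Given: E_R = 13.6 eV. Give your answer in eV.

6.94 eV

For a Coulomb orbit the virial theorem gives K = −E_n.
E_n = −E_R·Z²/n², so K = E_R·Z²/n² = 13.6 × 5²/7² = 6.94 eV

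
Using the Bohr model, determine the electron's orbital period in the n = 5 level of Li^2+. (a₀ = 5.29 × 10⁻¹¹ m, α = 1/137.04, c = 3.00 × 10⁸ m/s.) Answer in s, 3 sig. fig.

2.11 × 10⁻¹⁵ s

r = n²a₀/Z = 5²·5.29 × 10⁻¹¹/3 = 4.41 × 10⁻¹⁰ m
v = Zαc/n = 3·0.00730·3.00 × 10⁸/5 = 1.31 × 10⁶ m/s
T = 2πr/v = 2.11 × 10⁻¹⁵ s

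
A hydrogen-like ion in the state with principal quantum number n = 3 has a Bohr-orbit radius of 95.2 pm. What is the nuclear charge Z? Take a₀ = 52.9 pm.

r_n = n²a₀/Z ⇒ Z = n²a₀/r = 3² × 52.9 / 95.2 ≈ 5.00
Z = 5

5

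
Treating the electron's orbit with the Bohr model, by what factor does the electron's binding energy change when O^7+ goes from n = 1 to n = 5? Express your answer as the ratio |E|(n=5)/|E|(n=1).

|E| ∝ Z^2 · n^-2; with Z fixed, |E| ∝ n^-2.
|E|(n=5)/|E|(n=1) = (5/1)^-2 = 1/25

1/25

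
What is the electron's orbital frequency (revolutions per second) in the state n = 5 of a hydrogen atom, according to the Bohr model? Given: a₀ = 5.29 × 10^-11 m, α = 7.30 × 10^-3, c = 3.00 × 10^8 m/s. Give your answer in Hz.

r = n²a₀/Z = 1.32 × 10^-9 m, v = Zαc/n = 4.38 × 10^5 m/s
f = v/(2πr) = 5.27 × 10^13 Hz

5.27 × 10^13 Hz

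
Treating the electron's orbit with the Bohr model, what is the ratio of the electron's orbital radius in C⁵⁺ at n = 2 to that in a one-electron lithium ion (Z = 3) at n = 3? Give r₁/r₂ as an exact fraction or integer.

2/9

r ∝ Z^-1 · n^2
r₁/r₂ = (6/3)^-1 · (2/3)^2 = 2/9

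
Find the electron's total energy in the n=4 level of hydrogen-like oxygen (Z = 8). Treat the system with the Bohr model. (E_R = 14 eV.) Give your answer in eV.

-56 eV

E_n = −E_R·Z²/n² = −14 × 8²/4² = -56 eV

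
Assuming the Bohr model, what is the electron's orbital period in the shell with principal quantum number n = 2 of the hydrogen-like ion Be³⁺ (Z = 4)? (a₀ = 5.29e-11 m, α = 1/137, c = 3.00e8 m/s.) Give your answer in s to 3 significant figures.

7.59e-17 s

r = n²a₀/Z = 2²·5.29e-11/4 = 5.29e-11 m
v = Zαc/n = 4·0.00730·3.00e8/2 = 4.38e6 m/s
T = 2πr/v = 7.59e-17 s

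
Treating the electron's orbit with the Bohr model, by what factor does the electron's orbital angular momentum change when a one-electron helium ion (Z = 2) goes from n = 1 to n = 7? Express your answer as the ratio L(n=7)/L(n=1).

L = nℏ depends only on n, so L ∝ n.
L(n=7)/L(n=1) = (7/1)^1 = 7

7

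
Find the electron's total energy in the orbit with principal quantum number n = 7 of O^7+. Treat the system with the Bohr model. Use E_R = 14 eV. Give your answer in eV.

-18 eV

E_n = −E_R·Z²/n² = −14 × 8²/7² = -18 eV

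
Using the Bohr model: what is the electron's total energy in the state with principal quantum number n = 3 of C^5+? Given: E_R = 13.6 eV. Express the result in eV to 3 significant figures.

E_n = −E_R·Z²/n² = −13.6 × 6²/3² = -54.4 eV

-54.4 eV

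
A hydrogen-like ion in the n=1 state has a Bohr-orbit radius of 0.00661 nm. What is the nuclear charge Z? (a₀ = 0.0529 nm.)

r_n = n²a₀/Z ⇒ Z = n²a₀/r = 1² × 0.0529 / 0.00661 ≈ 8.00
Z = 8

8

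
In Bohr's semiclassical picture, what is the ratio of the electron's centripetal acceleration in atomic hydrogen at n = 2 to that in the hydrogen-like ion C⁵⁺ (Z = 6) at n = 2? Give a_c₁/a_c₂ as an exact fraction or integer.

1/216

a_c ∝ Z^3 · n^-4
a_c₁/a_c₂ = (1/6)^3 · (2/2)^-4 = 1/216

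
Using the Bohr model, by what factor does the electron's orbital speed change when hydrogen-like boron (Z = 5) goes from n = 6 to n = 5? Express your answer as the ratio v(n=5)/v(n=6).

v ∝ Z^1 · n^-1; with Z fixed, v ∝ n^-1.
v(n=5)/v(n=6) = (5/6)^-1 = 6/5

6/5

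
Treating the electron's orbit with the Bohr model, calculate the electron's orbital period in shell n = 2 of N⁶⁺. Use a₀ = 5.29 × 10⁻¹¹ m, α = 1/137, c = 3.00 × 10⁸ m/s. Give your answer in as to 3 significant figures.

24.8 as

r = n²a₀/Z = 2²·5.29 × 10⁻¹¹/7 = 3.02 × 10⁻¹¹ m
v = Zαc/n = 7·0.00730·3.00 × 10⁸/2 = 7.66 × 10⁶ m/s
T = 2πr/v = 2.48 × 10⁻¹⁷ s = 24.8 as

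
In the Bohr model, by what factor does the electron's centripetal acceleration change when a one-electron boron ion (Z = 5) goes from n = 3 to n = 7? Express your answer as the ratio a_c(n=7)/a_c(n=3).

a_c ∝ Z^3 · n^-4; with Z fixed, a_c ∝ n^-4.
a_c(n=7)/a_c(n=3) = (7/3)^-4 = 81/2401

81/2401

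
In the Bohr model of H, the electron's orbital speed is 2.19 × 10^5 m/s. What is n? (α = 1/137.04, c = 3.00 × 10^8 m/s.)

v_n = Zαc/n ⇒ n = Zαc/v = 1 × 0.00730 × 3.00 × 10^8 / 2.19 × 10^5 ≈ 10.00
n = 10

10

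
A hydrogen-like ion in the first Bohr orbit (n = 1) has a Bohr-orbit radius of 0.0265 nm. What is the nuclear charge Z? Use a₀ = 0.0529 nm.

2

r_n = n²a₀/Z ⇒ Z = n²a₀/r = 1² × 0.0529 / 0.0265 ≈ 2.00
Z = 2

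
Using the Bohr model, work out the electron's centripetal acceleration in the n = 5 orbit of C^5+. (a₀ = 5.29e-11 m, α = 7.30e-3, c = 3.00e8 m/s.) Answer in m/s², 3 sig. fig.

3.13e22 m/s²

r = n²a₀/Z = 2.20e-10 m, v = Zαc/n = 2.63e6 m/s
a = v²/r = (2.63e6)² / 2.20e-10 = 3.13e22 m/s²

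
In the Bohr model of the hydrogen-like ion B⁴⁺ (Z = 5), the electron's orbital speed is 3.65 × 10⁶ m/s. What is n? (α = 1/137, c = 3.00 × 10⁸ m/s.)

3

v_n = Zαc/n ⇒ n = Zαc/v = 5 × 0.00730 × 3.00 × 10⁸ / 3.65 × 10⁶ ≈ 3.00
n = 3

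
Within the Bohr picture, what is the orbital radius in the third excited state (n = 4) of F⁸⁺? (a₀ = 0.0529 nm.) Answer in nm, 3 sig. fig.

0.0940 nm

r_n = n²a₀/Z = 4² × 0.0529 / 9
    = 16 × 0.0529 / 9 = 0.0940 nm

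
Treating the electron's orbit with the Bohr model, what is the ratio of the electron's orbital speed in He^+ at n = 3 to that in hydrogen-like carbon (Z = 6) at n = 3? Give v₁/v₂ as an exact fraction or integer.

v ∝ Z^1 · n^-1
v₁/v₂ = (2/6)^1 · (3/3)^-1 = 1/3

1/3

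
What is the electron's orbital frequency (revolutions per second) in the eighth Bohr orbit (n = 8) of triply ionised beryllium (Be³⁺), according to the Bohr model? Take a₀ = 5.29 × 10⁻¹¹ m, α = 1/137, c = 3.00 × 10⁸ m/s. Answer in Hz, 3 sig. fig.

2.06 × 10¹⁴ Hz

r = n²a₀/Z = 8.46 × 10⁻¹⁰ m, v = Zαc/n = 1.09 × 10⁶ m/s
f = v/(2πr) = 2.06 × 10¹⁴ Hz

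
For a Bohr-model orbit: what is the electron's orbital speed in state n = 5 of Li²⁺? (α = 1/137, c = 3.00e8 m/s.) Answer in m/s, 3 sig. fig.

1.31e6 m/s

v_n = Zαc/n = 3 × 0.00730 × 3.00e8 / 5
    = 1.31e6 m/s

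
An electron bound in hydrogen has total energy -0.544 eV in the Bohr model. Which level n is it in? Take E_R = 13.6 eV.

5

E_n = −E_R Z²/n² ⇒ n² = E_R Z²/(−E_n) = 13.6 × 1² / 0.544 ≈ 25.00
n = 5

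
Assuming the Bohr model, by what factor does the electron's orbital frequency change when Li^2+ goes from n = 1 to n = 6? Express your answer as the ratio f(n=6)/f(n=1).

1/216

f ∝ Z^2 · n^-3; with Z fixed, f ∝ n^-3.
f(n=6)/f(n=1) = (6/1)^-3 = 1/216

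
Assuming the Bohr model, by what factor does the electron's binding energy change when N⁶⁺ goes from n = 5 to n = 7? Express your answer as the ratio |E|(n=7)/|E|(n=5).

|E| ∝ Z^2 · n^-2; with Z fixed, |E| ∝ n^-2.
|E|(n=7)/|E|(n=5) = (7/5)^-2 = 25/49

25/49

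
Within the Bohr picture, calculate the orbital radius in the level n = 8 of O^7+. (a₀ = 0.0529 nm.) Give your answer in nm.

r_n = n²a₀/Z = 8² × 0.0529 / 8
    = 64 × 0.0529 / 8 = 0.423 nm

0.423 nm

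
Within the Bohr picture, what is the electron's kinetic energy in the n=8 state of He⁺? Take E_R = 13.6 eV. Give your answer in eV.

0.850 eV

For a Coulomb orbit the virial theorem gives K = −E_n.
E_n = −E_R·Z²/n², so K = E_R·Z²/n² = 13.6 × 2²/8² = 0.850 eV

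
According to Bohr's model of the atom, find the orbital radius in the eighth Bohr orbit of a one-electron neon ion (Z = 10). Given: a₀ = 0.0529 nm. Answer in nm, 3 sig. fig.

r_n = n²a₀/Z = 8² × 0.0529 / 10
    = 64 × 0.0529 / 10 = 0.339 nm

0.339 nm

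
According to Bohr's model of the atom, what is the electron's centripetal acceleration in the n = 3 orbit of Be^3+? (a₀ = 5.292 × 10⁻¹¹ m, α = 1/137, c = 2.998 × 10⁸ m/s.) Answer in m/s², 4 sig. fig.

r = n²a₀/Z = 1.191 × 10⁻¹⁰ m, v = Zαc/n = 2.918 × 10⁶ m/s
a = v²/r = (2.918 × 10⁶)² / 1.191 × 10⁻¹⁰ = 7.150 × 10²² m/s²

7.150 × 10²² m/s²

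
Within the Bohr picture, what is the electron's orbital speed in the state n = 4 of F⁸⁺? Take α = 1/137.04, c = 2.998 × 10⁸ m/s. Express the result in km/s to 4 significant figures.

4922 km/s

v_n = Zαc/n = 9 × 0.007297 × 2.998 × 10⁸ / 4
    = 4922 km/s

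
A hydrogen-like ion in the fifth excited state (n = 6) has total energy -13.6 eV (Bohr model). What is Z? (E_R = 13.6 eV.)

6

E_n = −E_R Z²/n² ⇒ Z² = −E_n n²/E_R = 13.6 × 6² / 13.6 ≈ 36.00
Z = 6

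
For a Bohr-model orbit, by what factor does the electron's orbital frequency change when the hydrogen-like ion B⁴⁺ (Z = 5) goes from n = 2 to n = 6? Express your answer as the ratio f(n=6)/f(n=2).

f ∝ Z^2 · n^-3; with Z fixed, f ∝ n^-3.
f(n=6)/f(n=2) = (6/2)^-3 = 1/27

1/27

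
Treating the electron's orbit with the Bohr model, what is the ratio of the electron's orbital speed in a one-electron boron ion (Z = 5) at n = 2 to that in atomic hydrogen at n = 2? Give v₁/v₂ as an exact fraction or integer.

5

v ∝ Z^1 · n^-1
v₁/v₂ = (5/1)^1 · (2/2)^-1 = 5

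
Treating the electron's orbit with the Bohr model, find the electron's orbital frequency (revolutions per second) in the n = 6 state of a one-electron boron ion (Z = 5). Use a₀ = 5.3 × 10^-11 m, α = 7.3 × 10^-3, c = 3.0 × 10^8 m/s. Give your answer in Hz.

r = n²a₀/Z = 3.8 × 10^-10 m, v = Zαc/n = 1.8 × 10^6 m/s
f = v/(2πr) = 7.6 × 10^14 Hz

7.6 × 10^14 Hz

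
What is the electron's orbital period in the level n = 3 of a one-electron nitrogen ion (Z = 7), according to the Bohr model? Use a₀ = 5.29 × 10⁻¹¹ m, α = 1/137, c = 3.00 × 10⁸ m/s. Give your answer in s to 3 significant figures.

r = n²a₀/Z = 3²·5.29 × 10⁻¹¹/7 = 6.80 × 10⁻¹¹ m
v = Zαc/n = 7·0.00730·3.00 × 10⁸/3 = 5.11 × 10⁶ m/s
T = 2πr/v = 8.36 × 10⁻¹⁷ s

8.36 × 10⁻¹⁷ s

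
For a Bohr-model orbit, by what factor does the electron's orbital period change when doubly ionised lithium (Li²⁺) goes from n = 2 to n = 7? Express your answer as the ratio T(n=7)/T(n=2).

T ∝ Z^-2 · n^3; with Z fixed, T ∝ n^3.
T(n=7)/T(n=2) = (7/2)^3 = 343/8

343/8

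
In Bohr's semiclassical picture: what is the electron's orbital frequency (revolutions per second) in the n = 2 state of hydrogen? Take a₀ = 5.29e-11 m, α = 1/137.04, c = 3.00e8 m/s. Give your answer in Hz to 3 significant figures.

r = n²a₀/Z = 2.12e-10 m, v = Zαc/n = 1.09e6 m/s
f = v/(2πr) = 8.23e14 Hz

8.23e14 Hz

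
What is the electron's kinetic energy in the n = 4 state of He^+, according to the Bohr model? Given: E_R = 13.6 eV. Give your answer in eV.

For a Coulomb orbit the virial theorem gives K = −E_n.
E_n = −E_R·Z²/n², so K = E_R·Z²/n² = 13.6 × 2²/4² = 3.40 eV

3.40 eV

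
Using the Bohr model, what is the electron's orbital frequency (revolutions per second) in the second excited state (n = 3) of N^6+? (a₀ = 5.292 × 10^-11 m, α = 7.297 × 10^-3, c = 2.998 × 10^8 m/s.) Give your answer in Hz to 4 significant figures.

1.194 × 10^16 Hz

r = n²a₀/Z = 6.804 × 10^-11 m, v = Zαc/n = 5.104 × 10^6 m/s
f = v/(2πr) = 1.194 × 10^16 Hz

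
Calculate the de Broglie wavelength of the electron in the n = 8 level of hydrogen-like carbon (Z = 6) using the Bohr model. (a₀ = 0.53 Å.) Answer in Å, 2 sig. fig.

The Bohr quantisation condition is nλ = 2πr_n.
r_n = n²a₀/Z = 5.7 Å
λ = 2πr_n/n = 2π·5.7/8 = 4.4 Å

4.4 Å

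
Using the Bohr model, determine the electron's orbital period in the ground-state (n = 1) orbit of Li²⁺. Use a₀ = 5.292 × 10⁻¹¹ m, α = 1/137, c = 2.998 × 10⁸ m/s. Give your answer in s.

r = n²a₀/Z = 1²·5.292 × 10⁻¹¹/3 = 1.764 × 10⁻¹¹ m
v = Zαc/n = 3·0.007299·2.998 × 10⁸/1 = 6.565 × 10⁶ m/s
T = 2πr/v = 1.688 × 10⁻¹⁷ s

1.688 × 10⁻¹⁷ s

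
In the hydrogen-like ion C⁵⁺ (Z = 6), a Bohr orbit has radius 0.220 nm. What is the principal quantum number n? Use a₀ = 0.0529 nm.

5

r_n = n²a₀/Z ⇒ n² = rZ/a₀ = 0.220 × 6 / 0.0529 ≈ 24.95
n = 5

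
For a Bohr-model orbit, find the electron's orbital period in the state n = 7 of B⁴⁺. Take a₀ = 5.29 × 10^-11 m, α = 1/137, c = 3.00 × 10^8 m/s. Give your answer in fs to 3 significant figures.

2.08 fs

r = n²a₀/Z = 7²·5.29 × 10^-11/5 = 5.18 × 10^-10 m
v = Zαc/n = 5·0.00730·3.00 × 10^8/7 = 1.56 × 10^6 m/s
T = 2πr/v = 2.08 × 10^-15 s = 2.08 fs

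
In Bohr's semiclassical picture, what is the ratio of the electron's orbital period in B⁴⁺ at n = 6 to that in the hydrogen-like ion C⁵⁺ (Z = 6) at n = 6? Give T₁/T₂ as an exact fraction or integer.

36/25

T ∝ Z^-2 · n^3
T₁/T₂ = (5/6)^-2 · (6/6)^3 = 36/25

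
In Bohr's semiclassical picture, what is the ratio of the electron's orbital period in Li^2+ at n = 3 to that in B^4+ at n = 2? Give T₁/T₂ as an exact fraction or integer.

75/8

T ∝ Z^-2 · n^3
T₁/T₂ = (3/5)^-2 · (3/2)^3 = 75/8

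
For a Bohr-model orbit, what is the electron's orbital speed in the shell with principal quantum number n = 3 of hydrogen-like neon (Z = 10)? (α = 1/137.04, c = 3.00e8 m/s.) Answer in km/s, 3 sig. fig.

7300 km/s

v_n = Zαc/n = 10 × 0.00730 × 3.00e8 / 3
    = 7300 km/s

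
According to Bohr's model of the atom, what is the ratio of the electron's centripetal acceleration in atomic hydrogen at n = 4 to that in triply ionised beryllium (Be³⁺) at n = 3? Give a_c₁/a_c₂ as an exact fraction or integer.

a_c ∝ Z^3 · n^-4
a_c₁/a_c₂ = (1/4)^3 · (4/3)^-4 = 81/16384

81/16384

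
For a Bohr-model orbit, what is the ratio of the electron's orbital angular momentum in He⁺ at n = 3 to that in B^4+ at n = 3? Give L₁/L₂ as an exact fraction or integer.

1

L = nℏ is independent of Z.
L₁/L₂ = n₁/n₂ = 3/3 = 1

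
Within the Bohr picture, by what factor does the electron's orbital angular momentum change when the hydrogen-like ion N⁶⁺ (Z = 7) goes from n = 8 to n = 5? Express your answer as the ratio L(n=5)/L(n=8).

L = nℏ depends only on n, so L ∝ n.
L(n=5)/L(n=8) = (5/8)^1 = 5/8

5/8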